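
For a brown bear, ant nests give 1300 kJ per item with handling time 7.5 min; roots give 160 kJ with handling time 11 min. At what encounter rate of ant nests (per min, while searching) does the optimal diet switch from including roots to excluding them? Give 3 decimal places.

The zero-one rule: include roots iff E₂/h₂ > λE₁/(1+λh₁). Equality gives the switch point.
λE₁h₂ = E₂ + λE₂h₁ ⇒ λ = E₂/(E₁h₂ − E₂h₁) = 160/(1.43e+04 − 1200) = 0.01221 per min.

0.012 per min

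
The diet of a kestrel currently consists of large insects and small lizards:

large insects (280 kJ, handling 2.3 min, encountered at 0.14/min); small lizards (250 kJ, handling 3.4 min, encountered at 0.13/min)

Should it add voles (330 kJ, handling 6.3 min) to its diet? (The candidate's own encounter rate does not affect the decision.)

Yes

Current rate: (0.14×280 + 0.13×250)/(1 + 0.14×2.3 + 0.13×3.4) = 40.65 kJ/min.
Profitability of voles: 330/6.3 = 52.38 kJ/min.
52.38 > 40.65, so adding voles raises the average — include it.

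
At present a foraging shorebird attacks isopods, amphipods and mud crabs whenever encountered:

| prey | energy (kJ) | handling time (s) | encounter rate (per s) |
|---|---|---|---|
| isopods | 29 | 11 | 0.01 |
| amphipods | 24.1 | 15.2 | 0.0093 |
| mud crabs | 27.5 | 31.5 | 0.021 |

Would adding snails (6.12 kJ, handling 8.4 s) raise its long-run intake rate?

Yes

On isopods, amphipods and mud crabs alone, R = ΣλE/(1+Σλh) = 1.092/1.913 = 0.5707 kJ/s.
Profitability of snails: 6.12/8.4 = 0.7286 kJ/s.
0.7286 > 0.5707, so adding snails raises the average — include it.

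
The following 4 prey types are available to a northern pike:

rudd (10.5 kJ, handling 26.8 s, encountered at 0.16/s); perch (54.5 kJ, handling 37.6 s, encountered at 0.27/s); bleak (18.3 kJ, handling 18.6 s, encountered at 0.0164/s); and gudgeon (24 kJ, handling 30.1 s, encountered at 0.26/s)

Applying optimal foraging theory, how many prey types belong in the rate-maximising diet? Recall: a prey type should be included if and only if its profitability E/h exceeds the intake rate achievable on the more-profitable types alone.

1

E/h in descending order: perch 1.45, bleak 0.984, gudgeon 0.797, rudd 0.392 kJ/s. The optimal diet is the largest prefix of this list for which every included type satisfies E_i/h_i > R on the types above it.
Rate on top 1: 1.319. bleak: 0.984 < 1.319 → exclude; stop.
Optimal diet: perch — 1 of 4 types.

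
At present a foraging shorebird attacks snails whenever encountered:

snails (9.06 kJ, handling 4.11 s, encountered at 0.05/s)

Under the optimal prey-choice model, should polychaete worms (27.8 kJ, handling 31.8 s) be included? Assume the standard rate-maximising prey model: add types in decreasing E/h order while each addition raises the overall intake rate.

On snails alone, R = ΣλE/(1+Σλh) = 0.453/1.206 = 0.3758 kJ/s.
polychaete worms: E/h = 27.8/31.8 = 0.8742 kJ/s.
0.8742 > 0.3758, so adding polychaete worms raises the average — include it.

Yes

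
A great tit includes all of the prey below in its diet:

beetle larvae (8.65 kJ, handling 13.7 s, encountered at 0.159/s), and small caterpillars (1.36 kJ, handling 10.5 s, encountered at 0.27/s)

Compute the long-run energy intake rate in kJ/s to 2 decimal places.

0.29 kJ/s

Energy encountered per unit search time: 0.159×8.65 + 0.27×1.36 = 1.743 kJ/s.
Handling time per unit search time: 0.159×13.7 + 0.27×10.5 = 5.013.
Rate = 1.743/(1 + 5.013) = 0.2898 kJ/s.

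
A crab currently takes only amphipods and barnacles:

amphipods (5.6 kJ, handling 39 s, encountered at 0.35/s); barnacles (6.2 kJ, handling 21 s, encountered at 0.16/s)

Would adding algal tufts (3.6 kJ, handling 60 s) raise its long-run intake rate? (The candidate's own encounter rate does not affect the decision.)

No

Current rate: (0.35×5.6 + 0.16×6.2)/(1 + 0.35×39 + 0.16×21) = 0.1639 kJ/s.
Profitability of algal tufts: 3.6/60 = 0.06 kJ/s.
0.06 < 0.1639, so adding algal tufts would lower the average — exclude it.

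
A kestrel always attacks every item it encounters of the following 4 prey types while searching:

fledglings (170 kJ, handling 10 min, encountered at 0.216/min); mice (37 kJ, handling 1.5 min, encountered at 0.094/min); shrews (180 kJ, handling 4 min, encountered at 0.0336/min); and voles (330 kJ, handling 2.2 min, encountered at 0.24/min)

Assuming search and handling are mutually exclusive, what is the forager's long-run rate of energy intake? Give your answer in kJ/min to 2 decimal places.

31.65 kJ/min

R = (0.216×170 + 0.094×37 + 0.0336×180 + 0.24×330) / (1 + 0.216×10 + 0.094×1.5 + 0.0336×4 + 0.24×2.2) = 125.4/3.963 = 31.65 kJ/min.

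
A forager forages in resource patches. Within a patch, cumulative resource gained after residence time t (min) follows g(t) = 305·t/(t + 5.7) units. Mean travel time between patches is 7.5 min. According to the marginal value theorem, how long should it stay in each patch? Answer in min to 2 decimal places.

Optimal t* satisfies g'(t*) = g(t*)/(T + t*).
g'(t) = 305·5.7/(t + 5.7)². Setting 305·5.7/(t+5.7)² = 305t/[(t+5.7)(7.5+t)] gives 5.7(7.5+t) = t(t+5.7), so t² = 5.7×7.5 = 42.75.
t* = √42.75 = 6.538 min.

6.54 min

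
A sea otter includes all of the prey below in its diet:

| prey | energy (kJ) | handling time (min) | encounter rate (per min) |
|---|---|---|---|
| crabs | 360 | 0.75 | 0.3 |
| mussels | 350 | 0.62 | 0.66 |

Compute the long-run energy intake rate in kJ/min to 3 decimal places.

Energy encountered per unit search time: 0.3×360 + 0.66×350 = 339 kJ/min.
Handling time per unit search time: 0.3×0.75 + 0.66×0.62 = 0.6342.
Rate = 339/(1 + 0.6342) = 207.4 kJ/min.

207.441 kJ/min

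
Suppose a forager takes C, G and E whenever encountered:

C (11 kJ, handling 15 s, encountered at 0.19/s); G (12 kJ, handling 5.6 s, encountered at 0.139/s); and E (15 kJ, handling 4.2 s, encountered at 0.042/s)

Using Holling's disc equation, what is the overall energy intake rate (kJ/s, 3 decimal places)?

0.913 kJ/s

Energy encountered per unit search time: 0.19×11 + 0.139×12 + 0.042×15 = 4.388 kJ/s.
Handling time per unit search time: 0.19×15 + 0.139×5.6 + 0.042×4.2 = 3.805.
Rate = 4.388/(1 + 3.805) = 0.9133 kJ/s.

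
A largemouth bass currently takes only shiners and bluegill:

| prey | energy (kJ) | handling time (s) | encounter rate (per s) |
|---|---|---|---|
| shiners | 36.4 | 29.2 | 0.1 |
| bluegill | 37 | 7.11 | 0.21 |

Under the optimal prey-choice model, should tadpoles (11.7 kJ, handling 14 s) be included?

On shiners and bluegill alone, R = ΣλE/(1+Σλh) = 11.41/5.413 = 2.108 kJ/s.
tadpoles: E/h = 11.7/14 = 0.8357 kJ/s.
Since 0.8357 < R, time spent handling tadpoles is better spent searching.

No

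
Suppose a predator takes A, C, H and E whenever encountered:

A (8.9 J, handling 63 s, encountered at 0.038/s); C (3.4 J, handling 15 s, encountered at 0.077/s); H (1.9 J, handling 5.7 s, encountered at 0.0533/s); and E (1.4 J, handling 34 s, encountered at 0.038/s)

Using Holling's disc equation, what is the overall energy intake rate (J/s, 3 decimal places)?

0.123 J/s

Energy encountered per unit search time: 0.038×8.9 + 0.077×3.4 + 0.0533×1.9 + 0.038×1.4 = 0.7545 J/s.
Handling time per unit search time: 0.038×63 + 0.077×15 + 0.0533×5.7 + 0.038×34 = 5.145.
Rate = 0.7545/(1 + 5.145) = 0.1228 J/s.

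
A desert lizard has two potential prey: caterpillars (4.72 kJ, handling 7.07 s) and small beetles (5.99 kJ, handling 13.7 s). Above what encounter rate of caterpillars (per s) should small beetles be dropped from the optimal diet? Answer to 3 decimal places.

Drop small beetles once their profitability E₂/h₂ falls below the rate achievable on caterpillars alone: E₂/h₂ = λE₁/(1 + λh₁).
Solve for λ: λE₁h₂ = E₂(1 + λh₁) → λ(E₁h₂ − E₂h₁) = E₂ → λ = E₂/(E₁h₂ − E₂h₁).
λ = 5.99/(4.72×13.7 − 5.99×7.07) = 5.99/22.31 = 0.2684 per s.

0.268 per s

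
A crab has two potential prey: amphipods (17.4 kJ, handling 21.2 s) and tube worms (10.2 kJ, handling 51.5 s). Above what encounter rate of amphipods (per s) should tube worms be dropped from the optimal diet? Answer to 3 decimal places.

The zero-one rule: include tube worms iff E₂/h₂ > λE₁/(1+λh₁). Equality gives the switch point.
λE₁h₂ = E₂ + λE₂h₁ ⇒ λ = E₂/(E₁h₂ − E₂h₁) = 10.2/(896.1 − 216.2) = 0.015 per s.

0.015 per s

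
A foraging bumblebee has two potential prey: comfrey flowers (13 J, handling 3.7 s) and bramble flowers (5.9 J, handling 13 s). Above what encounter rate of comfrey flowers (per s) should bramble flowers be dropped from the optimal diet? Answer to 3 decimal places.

The zero-one rule: include bramble flowers iff E₂/h₂ > λE₁/(1+λh₁). Equality gives the switch point.
λE₁h₂ = E₂ + λE₂h₁ ⇒ λ = E₂/(E₁h₂ − E₂h₁) = 5.9/(169 − 21.83) = 0.04009 per s.

0.040 per s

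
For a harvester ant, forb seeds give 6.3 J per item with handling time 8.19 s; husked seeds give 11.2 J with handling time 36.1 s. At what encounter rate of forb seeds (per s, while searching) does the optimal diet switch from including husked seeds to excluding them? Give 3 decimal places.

At the threshold, the rate on forb seeds alone equals the profitability of husked seeds: λ·6.3/(1 + λ·8.19) = 11.2/36.1 = 0.3102.
Rearranging, λ(6.3 − 0.3102×8.19) = 0.3102, so λ = 0.3102/3.759 = 0.08253 per s.

0.083 per s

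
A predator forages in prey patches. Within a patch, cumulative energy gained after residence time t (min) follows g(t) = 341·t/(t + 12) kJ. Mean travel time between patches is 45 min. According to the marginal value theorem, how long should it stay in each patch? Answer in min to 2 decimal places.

Optimal t* satisfies g'(t*) = g(t*)/(T + t*).
g'(t) = 341·12/(t + 12)². Setting 341·12/(t+12)² = 341t/[(t+12)(45+t)] gives 12(45+t) = t(t+12), so t² = 12×45 = 540.
t* = √540 = 23.24 min.

23.24 min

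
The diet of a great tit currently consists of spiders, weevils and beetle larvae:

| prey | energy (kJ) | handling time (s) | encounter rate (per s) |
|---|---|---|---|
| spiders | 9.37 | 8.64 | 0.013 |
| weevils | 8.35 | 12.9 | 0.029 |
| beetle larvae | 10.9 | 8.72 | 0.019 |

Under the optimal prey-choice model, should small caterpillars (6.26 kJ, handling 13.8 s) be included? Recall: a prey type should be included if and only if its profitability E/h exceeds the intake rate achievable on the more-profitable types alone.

Yes

Current rate: (0.013×9.37 + 0.029×8.35 + 0.019×10.9)/(1 + 0.013×8.64 + 0.029×12.9 + 0.019×8.72) = 0.3457 kJ/s.
Profitability of small caterpillars: 6.26/13.8 = 0.4536 kJ/s.
Since 0.4536 > R, including small caterpillars increases the long-run rate.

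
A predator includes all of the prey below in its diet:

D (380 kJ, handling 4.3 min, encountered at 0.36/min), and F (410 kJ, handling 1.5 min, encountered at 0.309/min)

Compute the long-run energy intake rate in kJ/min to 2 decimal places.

87.49 kJ/min

Energy encountered per unit search time: 0.36×380 + 0.309×410 = 263.5 kJ/min.
Handling time per unit search time: 0.36×4.3 + 0.309×1.5 = 2.011.
Rate = 263.5/(1 + 2.011) = 87.49 kJ/min.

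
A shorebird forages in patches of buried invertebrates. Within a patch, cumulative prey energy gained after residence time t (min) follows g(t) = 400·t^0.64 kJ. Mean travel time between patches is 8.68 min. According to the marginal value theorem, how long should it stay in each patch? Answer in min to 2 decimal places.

15.43 min

Maximise g(t)/(T+t): set derivative to zero → g'(t)(T+t) = g(t).
g'(t) = 0.64·400·t^-0.36. Setting 0.64·400·t^-0.36 = 400·t^0.64/(8.68+t) gives 0.64(8.68+t) = t, so 0.36·t = 0.64×8.68.
t* = 0.64×8.68/0.36 = 15.43 min.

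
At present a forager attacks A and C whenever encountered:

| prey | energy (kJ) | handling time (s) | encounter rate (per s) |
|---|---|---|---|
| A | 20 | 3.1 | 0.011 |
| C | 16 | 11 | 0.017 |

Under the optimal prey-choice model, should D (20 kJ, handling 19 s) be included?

Yes

On A and C alone, R = ΣλE/(1+Σλh) = 0.492/1.221 = 0.4029 kJ/s.
D: E/h = 20/19 = 1.053 kJ/s.
Since 1.053 > R, including D increases the long-run rate.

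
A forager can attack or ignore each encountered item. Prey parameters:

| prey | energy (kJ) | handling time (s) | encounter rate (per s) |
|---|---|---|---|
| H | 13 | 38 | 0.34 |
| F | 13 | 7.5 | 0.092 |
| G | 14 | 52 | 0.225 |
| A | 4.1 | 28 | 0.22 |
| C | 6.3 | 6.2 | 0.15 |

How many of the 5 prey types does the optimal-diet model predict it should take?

Rank by E/h (kJ/s): F 1.73, C 1.02, H 0.342, G 0.269, A 0.146. Include each in turn until the next type's E/h falls below the running intake rate.
Rate on top 1: 0.7077. C: 1.02 > 0.7077 → include.
Rate on top 2: 0.8172. H: 0.342 < 0.8172 → exclude; stop.
Optimal diet: F, C — 2 of 5 types.

2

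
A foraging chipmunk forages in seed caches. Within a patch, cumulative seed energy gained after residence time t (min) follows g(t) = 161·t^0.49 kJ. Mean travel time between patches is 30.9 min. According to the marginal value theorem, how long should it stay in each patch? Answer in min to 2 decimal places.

29.69 min

By the marginal value theorem, leave when the instantaneous gain rate g'(t) equals the habitat-wide average g(t)/(T + t).
g'(t) = 0.49·161·t^-0.51. Setting 0.49·161·t^-0.51 = 161·t^0.49/(30.9+t) gives 0.49(30.9+t) = t, so 0.51·t = 0.49×30.9.
t* = 0.49×30.9/0.51 = 29.69 min.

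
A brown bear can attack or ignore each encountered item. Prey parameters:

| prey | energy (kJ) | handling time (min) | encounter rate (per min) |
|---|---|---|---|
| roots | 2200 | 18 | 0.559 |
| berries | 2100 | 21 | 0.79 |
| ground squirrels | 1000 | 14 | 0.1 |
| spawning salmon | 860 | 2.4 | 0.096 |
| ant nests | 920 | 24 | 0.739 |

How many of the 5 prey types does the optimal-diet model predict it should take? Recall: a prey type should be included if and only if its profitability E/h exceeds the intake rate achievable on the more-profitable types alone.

2

Rank by E/h (kJ/min): spawning salmon 358, roots 122, berries 100, ground squirrels 71.4, ant nests 38.3. Include each in turn until the next type's E/h falls below the running intake rate.
Rate on top 1: 67.1. roots: 122 > 67.1 → include.
Rate on top 2: 116.2. berries: 100 < 116.2 → exclude; stop.
Optimal diet: spawning salmon, roots — 2 of 5 types.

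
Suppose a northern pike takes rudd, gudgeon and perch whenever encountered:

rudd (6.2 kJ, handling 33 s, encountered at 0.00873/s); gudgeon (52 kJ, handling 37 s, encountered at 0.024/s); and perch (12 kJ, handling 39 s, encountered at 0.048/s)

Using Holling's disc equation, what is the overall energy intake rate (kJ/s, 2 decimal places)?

Energy encountered per unit search time: 0.00873×6.2 + 0.024×52 + 0.048×12 = 1.878 kJ/s.
Handling time per unit search time: 0.00873×33 + 0.024×37 + 0.048×39 = 3.048.
Rate = 1.878/(1 + 3.048) = 0.464 kJ/s.

0.46 kJ/s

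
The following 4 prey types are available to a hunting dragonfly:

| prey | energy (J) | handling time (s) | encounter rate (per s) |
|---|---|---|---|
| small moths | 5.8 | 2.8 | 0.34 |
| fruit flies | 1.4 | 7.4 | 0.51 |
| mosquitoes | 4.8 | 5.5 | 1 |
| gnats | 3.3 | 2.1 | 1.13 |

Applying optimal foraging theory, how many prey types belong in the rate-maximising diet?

Profitabilities (E/h, J/s): small moths 2.07, gnats 1.57, mosquitoes 0.873, fruit flies 0.189. Add prey in this order while the next type's profitability exceeds the intake rate on those already taken.
Rate on top 1: 1.01. gnats: 1.57 > 1.01 → include.
Rate on top 2: 1.318. mosquitoes: 0.873 < 1.318 → exclude; stop.
Optimal diet: small moths, gnats — 2 of 4 types.

2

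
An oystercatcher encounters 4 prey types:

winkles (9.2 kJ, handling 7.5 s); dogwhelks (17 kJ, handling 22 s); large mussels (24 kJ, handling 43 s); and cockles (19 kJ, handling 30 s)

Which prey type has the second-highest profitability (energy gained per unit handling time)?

dogwhelks

In descending order of E/h:
winkles: 9.2/7.5 = 1.23 kJ/s
dogwhelks: 17/22 = 0.773 kJ/s
cockles: 19/30 = 0.633 kJ/s
large mussels: 24/43 = 0.558 kJ/s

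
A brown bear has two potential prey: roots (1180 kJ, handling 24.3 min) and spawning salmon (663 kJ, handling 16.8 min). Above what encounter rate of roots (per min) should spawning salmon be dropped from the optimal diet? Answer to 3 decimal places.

0.179 per min

The zero-one rule: include spawning salmon iff E₂/h₂ > λE₁/(1+λh₁). Equality gives the switch point.
λE₁h₂ = E₂ + λE₂h₁ ⇒ λ = E₂/(E₁h₂ − E₂h₁) = 663/(1.982e+04 − 1.611e+04) = 0.1786 per min.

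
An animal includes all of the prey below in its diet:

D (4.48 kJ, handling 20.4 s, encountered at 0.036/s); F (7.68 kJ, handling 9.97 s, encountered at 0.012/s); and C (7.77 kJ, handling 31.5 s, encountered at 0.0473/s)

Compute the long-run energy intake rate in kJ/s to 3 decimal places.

R = (0.036×4.48 + 0.012×7.68 + 0.0473×7.77) / (1 + 0.036×20.4 + 0.012×9.97 + 0.0473×31.5) = 0.621/3.344 = 0.1857 kJ/s.

0.186 kJ/s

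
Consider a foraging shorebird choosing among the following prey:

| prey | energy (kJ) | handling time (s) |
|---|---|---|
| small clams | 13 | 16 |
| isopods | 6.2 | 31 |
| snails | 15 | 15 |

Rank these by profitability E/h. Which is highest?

Profitability E/h (kJ/s): small clams = 13/16 = 0.812, isopods = 6.2/31 = 0.2, snails = 15/15 = 1.
Ranked: snails > small clams > isopods.

snails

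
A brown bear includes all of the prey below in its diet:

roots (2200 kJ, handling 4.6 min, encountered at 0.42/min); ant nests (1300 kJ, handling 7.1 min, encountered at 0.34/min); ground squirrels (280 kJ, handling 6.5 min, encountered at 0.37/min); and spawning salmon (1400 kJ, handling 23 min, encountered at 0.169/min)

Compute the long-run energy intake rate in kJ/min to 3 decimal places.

R = (0.42×2200 + 0.34×1300 + 0.37×280 + 0.169×1400) / (1 + 0.42×4.6 + 0.34×7.1 + 0.37×6.5 + 0.169×23) = 1706/11.64 = 146.6 kJ/min.

146.606 kJ/min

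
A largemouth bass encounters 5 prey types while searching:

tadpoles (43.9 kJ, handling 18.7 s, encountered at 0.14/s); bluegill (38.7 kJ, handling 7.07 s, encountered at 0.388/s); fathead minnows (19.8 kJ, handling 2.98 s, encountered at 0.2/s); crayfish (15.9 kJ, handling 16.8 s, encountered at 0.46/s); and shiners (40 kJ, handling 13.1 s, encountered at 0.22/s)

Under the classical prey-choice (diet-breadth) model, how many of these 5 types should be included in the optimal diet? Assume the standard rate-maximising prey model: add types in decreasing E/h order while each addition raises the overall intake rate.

E/h in descending order: fathead minnows 6.64, bluegill 5.47, shiners 3.05, tadpoles 2.35, crayfish 0.946 kJ/s. The optimal diet is the largest prefix of this list for which every included type satisfies E_i/h_i > R on the types above it.
Rate on top 1: 2.481. bluegill: 5.47 > 2.481 → include.
Rate on top 2: 4.373. shiners: 3.05 < 4.373 → exclude; stop.
Optimal diet: fathead minnows, bluegill — 2 of 5 types.

2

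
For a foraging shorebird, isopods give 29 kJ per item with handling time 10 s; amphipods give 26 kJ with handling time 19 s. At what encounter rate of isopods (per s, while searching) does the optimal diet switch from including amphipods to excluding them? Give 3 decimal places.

0.089 per s

Drop amphipods once their profitability E₂/h₂ falls below the rate achievable on isopods alone: E₂/h₂ = λE₁/(1 + λh₁).
Solve for λ: λE₁h₂ = E₂(1 + λh₁) → λ(E₁h₂ − E₂h₁) = E₂ → λ = E₂/(E₁h₂ − E₂h₁).
λ = 26/(29×19 − 26×10) = 26/291 = 0.08935 per s.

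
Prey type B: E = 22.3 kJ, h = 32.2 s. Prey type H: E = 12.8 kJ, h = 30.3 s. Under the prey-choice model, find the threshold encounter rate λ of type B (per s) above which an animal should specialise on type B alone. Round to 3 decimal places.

Drop type H once their profitability E₂/h₂ falls below the rate achievable on type B alone: E₂/h₂ = λE₁/(1 + λh₁).
Solve for λ: λE₁h₂ = E₂(1 + λh₁) → λ(E₁h₂ − E₂h₁) = E₂ → λ = E₂/(E₁h₂ − E₂h₁).
λ = 12.8/(22.3×30.3 − 12.8×32.2) = 12.8/263.5 = 0.04857 per s.

0.049 per s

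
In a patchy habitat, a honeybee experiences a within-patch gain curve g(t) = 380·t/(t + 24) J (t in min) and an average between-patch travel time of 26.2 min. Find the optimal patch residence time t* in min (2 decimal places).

25.08 min

Optimal t* satisfies g'(t*) = g(t*)/(T + t*).
g'(t) = 380·24/(t + 24)². Setting 380·24/(t+24)² = 380t/[(t+24)(26.2+t)] gives 24(26.2+t) = t(t+24), so t² = 24×26.2 = 628.8.
t* = √628.8 = 25.08 min.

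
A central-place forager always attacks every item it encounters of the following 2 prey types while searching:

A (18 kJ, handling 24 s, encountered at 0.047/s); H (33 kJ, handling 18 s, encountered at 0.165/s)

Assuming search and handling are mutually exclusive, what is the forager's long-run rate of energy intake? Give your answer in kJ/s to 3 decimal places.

1.234 kJ/s

Energy encountered per unit search time: 0.047×18 + 0.165×33 = 6.291 kJ/s.
Handling time per unit search time: 0.047×24 + 0.165×18 = 4.098.
Rate = 6.291/(1 + 4.098) = 1.234 kJ/s.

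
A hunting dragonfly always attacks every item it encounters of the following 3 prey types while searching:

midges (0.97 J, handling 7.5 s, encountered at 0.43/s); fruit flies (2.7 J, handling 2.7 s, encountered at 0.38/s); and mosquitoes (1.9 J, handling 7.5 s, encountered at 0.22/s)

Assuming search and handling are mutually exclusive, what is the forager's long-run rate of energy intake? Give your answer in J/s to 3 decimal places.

0.270 J/s

Energy encountered per unit search time: 0.43×0.97 + 0.38×2.7 + 0.22×1.9 = 1.861 J/s.
Handling time per unit search time: 0.43×7.5 + 0.38×2.7 + 0.22×7.5 = 5.901.
Rate = 1.861/(1 + 5.901) = 0.2697 J/s.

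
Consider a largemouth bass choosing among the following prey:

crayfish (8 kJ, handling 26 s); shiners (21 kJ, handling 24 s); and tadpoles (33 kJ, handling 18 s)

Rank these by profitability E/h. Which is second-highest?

shiners

In descending order of E/h:
tadpoles: 33/18 = 1.83 kJ/s
shiners: 21/24 = 0.875 kJ/s
crayfish: 8/26 = 0.308 kJ/s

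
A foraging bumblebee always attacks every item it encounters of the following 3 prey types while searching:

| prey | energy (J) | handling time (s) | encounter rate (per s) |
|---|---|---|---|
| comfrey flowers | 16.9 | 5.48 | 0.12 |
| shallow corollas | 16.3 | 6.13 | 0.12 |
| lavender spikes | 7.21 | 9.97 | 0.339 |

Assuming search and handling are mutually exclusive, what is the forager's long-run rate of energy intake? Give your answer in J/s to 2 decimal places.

1.11 J/s

R = Σλ_iE_i / (1 + Σλ_ih_i)
Numerator: 0.12×16.9 + 0.12×16.3 + 0.339×7.21 = 6.428
Denominator: 1 + 0.12×5.48 + 0.12×6.13 + 0.339×9.97 = 5.773
R = 6.428/5.773 = 1.113 J/s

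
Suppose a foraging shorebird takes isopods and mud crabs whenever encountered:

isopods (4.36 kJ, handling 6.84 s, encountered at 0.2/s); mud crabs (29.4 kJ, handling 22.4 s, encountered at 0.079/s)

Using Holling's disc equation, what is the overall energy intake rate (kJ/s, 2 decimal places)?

R = Σλ_iE_i / (1 + Σλ_ih_i)
Numerator: 0.2×4.36 + 0.079×29.4 = 3.195
Denominator: 1 + 0.2×6.84 + 0.079×22.4 = 4.138
R = 3.195/4.138 = 0.7721 kJ/s

0.77 kJ/s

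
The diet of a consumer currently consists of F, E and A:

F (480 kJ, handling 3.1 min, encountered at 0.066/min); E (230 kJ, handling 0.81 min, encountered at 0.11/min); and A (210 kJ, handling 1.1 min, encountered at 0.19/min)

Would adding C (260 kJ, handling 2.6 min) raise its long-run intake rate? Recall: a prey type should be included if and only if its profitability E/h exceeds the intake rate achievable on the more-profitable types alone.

Intake rate on the current diet: R = (0.066×480 + 0.11×230 + 0.19×210) / (1 + 0.066×3.1 + 0.11×0.81 + 0.19×1.1) = 96.88/1.503 = 64.47 kJ/min.
C: E/h = 260/2.6 = 100 kJ/min.
100 > 64.47, so adding C raises the average — include it.

Yes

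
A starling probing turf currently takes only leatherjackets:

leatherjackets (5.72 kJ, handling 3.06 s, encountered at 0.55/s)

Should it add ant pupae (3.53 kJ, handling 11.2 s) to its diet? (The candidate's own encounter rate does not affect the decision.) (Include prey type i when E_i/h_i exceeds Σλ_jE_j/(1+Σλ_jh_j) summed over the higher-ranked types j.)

Current rate: (0.55×5.72)/(1 + 0.55×3.06) = 1.173 kJ/s.
ant pupae: E/h = 3.53/11.2 = 0.3152 kJ/s.
0.3152 < 1.173, so adding ant pupae would lower the average — exclude it.

No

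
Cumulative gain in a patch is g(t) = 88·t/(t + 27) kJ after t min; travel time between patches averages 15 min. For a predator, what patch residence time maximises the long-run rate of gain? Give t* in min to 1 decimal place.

Maximise g(t)/(T+t): set derivative to zero → g'(t)(T+t) = g(t).
g'(t) = 88·27/(t + 27)². Setting 88·27/(t+27)² = 88t/[(t+27)(15+t)] gives 27(15+t) = t(t+27), so t² = 27×15 = 405.
t* = √405 = 20.12 min.

20.1 min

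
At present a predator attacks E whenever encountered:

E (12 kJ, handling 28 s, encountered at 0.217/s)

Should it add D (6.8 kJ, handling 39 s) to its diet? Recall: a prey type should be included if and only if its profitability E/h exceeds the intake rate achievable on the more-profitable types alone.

No

Intake rate on the current diet: R = (0.217×12) / (1 + 0.217×28) = 2.604/7.076 = 0.368 kJ/s.
D: E/h = 6.8/39 = 0.1744 kJ/s.
0.1744 < 0.368, so adding D would lower the average — exclude it.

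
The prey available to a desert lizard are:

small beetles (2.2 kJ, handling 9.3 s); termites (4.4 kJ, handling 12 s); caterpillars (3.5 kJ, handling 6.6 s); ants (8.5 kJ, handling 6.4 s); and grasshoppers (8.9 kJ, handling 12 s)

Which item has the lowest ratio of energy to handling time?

small beetles

In descending order of E/h:
ants: 8.5/6.4 = 1.33 kJ/s
grasshoppers: 8.9/12 = 0.742 kJ/s
caterpillars: 3.5/6.6 = 0.53 kJ/s
termites: 4.4/12 = 0.367 kJ/s
small beetles: 2.2/9.3 = 0.237 kJ/s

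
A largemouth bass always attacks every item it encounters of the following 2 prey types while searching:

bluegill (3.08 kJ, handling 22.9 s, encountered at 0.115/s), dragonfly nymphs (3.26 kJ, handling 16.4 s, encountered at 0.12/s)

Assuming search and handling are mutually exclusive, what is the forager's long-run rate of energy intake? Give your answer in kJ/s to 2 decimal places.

0.13 kJ/s

R = (0.115×3.08 + 0.12×3.26) / (1 + 0.115×22.9 + 0.12×16.4) = 0.7454/5.601 = 0.1331 kJ/s.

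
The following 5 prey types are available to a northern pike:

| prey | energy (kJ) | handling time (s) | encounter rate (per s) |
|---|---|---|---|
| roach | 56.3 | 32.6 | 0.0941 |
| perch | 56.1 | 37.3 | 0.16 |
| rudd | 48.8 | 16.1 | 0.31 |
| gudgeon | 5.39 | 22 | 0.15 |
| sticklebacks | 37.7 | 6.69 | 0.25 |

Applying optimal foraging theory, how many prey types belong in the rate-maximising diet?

1

Profitabilities (E/h, kJ/s): sticklebacks 5.64, rudd 3.03, roach 1.73, perch 1.5, gudgeon 0.245. Add prey in this order while the next type's profitability exceeds the intake rate on those already taken.
Rate on top 1: 3.527. rudd: 3.03 < 3.527 → exclude; stop.
Optimal diet: sticklebacks — 1 of 5 types.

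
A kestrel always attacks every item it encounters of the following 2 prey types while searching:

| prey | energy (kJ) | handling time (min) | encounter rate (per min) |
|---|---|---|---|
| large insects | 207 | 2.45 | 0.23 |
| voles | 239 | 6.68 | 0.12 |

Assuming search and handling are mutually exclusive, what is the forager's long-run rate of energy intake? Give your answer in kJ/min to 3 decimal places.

32.257 kJ/min

Energy encountered per unit search time: 0.23×207 + 0.12×239 = 76.29 kJ/min.
Handling time per unit search time: 0.23×2.45 + 0.12×6.68 = 1.365.
Rate = 76.29/(1 + 1.365) = 32.26 kJ/min.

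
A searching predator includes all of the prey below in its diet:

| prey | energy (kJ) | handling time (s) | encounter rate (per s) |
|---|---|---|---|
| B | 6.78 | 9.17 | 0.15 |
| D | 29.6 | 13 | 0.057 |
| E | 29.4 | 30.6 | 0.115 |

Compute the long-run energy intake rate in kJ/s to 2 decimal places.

0.92 kJ/s

Energy encountered per unit search time: 0.15×6.78 + 0.057×29.6 + 0.115×29.4 = 6.085 kJ/s.
Handling time per unit search time: 0.15×9.17 + 0.057×13 + 0.115×30.6 = 5.636.
Rate = 6.085/(1 + 5.636) = 0.9171 kJ/s.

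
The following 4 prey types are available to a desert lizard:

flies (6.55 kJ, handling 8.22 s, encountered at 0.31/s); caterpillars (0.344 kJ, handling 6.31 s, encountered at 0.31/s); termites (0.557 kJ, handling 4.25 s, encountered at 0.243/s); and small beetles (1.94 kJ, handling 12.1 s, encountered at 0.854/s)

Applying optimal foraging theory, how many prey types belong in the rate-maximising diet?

Profitabilities (E/h, kJ/s): flies 0.797, small beetles 0.16, termites 0.131, caterpillars 0.0545. Add prey in this order while the next type's profitability exceeds the intake rate on those already taken.
Rate on top 1: 0.5723. small beetles: 0.16 < 0.5723 → exclude; stop.
Optimal diet: flies — 1 of 4 types.

1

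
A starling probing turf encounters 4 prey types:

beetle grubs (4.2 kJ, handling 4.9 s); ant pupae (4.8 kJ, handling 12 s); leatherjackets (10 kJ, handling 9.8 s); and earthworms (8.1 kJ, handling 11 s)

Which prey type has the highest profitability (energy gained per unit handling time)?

Profitability E/h (kJ/s): beetle grubs = 4.2/4.9 = 0.857, ant pupae = 4.8/12 = 0.4, leatherjackets = 10/9.8 = 1.02, earthworms = 8.1/11 = 0.736.
Ranked: leatherjackets > beetle grubs > earthworms > ant pupae.

leatherjackets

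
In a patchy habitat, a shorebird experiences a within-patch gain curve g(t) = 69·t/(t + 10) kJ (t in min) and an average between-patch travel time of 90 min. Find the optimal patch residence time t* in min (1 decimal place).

By the marginal value theorem, leave when the instantaneous gain rate g'(t) equals the habitat-wide average g(t)/(T + t).
g'(t) = 69·10/(t + 10)². Setting 69·10/(t+10)² = 69t/[(t+10)(90+t)] gives 10(90+t) = t(t+10), so t² = 10×90 = 900.
t* = √900 = 30 min.

30.0 min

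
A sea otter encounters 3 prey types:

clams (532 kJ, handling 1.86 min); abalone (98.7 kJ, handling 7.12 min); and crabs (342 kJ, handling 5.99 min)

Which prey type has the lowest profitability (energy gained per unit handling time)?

In descending order of E/h:
clams: 532/1.86 = 286 kJ/min
crabs: 342/5.99 = 57.1 kJ/min
abalone: 98.7/7.12 = 13.9 kJ/min

abalone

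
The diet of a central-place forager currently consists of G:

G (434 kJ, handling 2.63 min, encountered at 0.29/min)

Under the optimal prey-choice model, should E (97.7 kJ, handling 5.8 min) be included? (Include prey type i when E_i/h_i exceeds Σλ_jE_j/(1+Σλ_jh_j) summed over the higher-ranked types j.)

On G alone, R = ΣλE/(1+Σλh) = 125.9/1.763 = 71.4 kJ/min.
E: E/h = 97.7/5.8 = 16.84 kJ/min.
Since 16.84 < R, time spent handling E is better spent searching.

No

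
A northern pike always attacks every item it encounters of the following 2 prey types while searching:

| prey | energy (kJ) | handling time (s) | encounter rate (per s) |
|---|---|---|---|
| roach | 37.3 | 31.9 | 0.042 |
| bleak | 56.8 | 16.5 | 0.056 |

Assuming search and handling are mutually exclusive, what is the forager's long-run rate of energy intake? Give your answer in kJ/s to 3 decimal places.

R = (0.042×37.3 + 0.056×56.8) / (1 + 0.042×31.9 + 0.056×16.5) = 4.747/3.264 = 1.455 kJ/s.

1.455 kJ/s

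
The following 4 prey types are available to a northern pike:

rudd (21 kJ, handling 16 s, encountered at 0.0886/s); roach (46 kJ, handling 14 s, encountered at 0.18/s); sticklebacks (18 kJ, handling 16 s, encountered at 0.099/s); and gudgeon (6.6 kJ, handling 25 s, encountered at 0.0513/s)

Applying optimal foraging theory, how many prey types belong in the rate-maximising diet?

1

Profitabilities (E/h, kJ/s): roach 3.29, rudd 1.31, sticklebacks 1.12, gudgeon 0.264. Add prey in this order while the next type's profitability exceeds the intake rate on those already taken.
Rate on top 1: 2.352. rudd: 1.31 < 2.352 → exclude; stop.
Optimal diet: roach — 1 of 4 types.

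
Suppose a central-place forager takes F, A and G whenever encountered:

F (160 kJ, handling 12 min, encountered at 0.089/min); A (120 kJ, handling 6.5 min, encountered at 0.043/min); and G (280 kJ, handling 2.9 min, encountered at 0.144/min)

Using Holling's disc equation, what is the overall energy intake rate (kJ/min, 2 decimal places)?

21.60 kJ/min

R = Σλ_iE_i / (1 + Σλ_ih_i)
Numerator: 0.089×160 + 0.043×120 + 0.144×280 = 59.72
Denominator: 1 + 0.089×12 + 0.043×6.5 + 0.144×2.9 = 2.765
R = 59.72/2.765 = 21.6 kJ/min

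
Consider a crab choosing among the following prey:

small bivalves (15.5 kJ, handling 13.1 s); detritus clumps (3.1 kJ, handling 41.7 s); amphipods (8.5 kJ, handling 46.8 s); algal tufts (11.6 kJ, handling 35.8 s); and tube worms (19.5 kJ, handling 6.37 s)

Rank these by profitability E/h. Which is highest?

tube worms

Profitability E/h (kJ/s): small bivalves = 15.5/13.1 = 1.18, detritus clumps = 3.1/41.7 = 0.0743, amphipods = 8.5/46.8 = 0.182, algal tufts = 11.6/35.8 = 0.324, tube worms = 19.5/6.37 = 3.06.
Ranked: tube worms > small bivalves > algal tufts > amphipods > detritus clumps.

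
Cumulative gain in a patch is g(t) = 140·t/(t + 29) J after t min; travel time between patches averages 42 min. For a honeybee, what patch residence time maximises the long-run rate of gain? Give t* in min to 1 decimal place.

34.9 min

Optimal t* satisfies g'(t*) = g(t*)/(T + t*).
g'(t) = 140·29/(t + 29)². Setting 140·29/(t+29)² = 140t/[(t+29)(42+t)] gives 29(42+t) = t(t+29), so t² = 29×42 = 1218.
t* = √1218 = 34.9 min.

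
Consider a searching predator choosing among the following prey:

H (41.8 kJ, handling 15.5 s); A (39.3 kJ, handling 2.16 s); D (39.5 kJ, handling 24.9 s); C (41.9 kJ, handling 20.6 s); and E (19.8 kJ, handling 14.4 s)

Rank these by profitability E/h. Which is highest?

In descending order of E/h:
A: 39.3/2.16 = 18.2 kJ/s
H: 41.8/15.5 = 2.7 kJ/s
C: 41.9/20.6 = 2.03 kJ/s
D: 39.5/24.9 = 1.59 kJ/s
E: 19.8/14.4 = 1.38 kJ/s

A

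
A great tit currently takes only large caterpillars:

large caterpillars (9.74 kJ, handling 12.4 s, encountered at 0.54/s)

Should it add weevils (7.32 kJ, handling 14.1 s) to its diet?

Intake rate on the current diet: R = (0.54×9.74) / (1 + 0.54×12.4) = 5.26/7.696 = 0.6834 kJ/s.
weevils: E/h = 7.32/14.1 = 0.5191 kJ/s.
0.5191 < 0.6834, so adding weevils would lower the average — exclude it.

No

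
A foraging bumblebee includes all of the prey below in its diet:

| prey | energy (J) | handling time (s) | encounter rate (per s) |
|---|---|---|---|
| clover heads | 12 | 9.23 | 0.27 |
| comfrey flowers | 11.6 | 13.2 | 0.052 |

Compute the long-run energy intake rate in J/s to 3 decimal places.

0.920 J/s

R = Σλ_iE_i / (1 + Σλ_ih_i)
Numerator: 0.27×12 + 0.052×11.6 = 3.843
Denominator: 1 + 0.27×9.23 + 0.052×13.2 = 4.178
R = 3.843/4.178 = 0.9198 J/s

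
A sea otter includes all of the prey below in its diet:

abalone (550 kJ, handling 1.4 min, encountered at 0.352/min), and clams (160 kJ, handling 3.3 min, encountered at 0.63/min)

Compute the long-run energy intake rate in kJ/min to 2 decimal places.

R = Σλ_iE_i / (1 + Σλ_ih_i)
Numerator: 0.352×550 + 0.63×160 = 294.4
Denominator: 1 + 0.352×1.4 + 0.63×3.3 = 3.572
R = 294.4/3.572 = 82.42 kJ/min

82.42 kJ/min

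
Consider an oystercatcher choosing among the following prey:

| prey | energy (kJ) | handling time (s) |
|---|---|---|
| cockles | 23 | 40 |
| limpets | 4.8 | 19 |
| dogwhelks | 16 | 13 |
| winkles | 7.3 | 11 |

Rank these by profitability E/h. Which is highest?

In descending order of E/h:
dogwhelks: 16/13 = 1.23 kJ/s
winkles: 7.3/11 = 0.664 kJ/s
cockles: 23/40 = 0.575 kJ/s
limpets: 4.8/19 = 0.253 kJ/s

dogwhelks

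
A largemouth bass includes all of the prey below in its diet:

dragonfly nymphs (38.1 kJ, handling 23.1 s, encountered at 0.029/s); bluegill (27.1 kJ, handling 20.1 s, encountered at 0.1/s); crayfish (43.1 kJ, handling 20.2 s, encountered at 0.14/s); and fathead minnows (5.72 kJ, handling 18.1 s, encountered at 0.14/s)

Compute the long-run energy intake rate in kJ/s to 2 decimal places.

R = (0.029×38.1 + 0.1×27.1 + 0.14×43.1 + 0.14×5.72) / (1 + 0.029×23.1 + 0.1×20.1 + 0.14×20.2 + 0.14×18.1) = 10.65/9.042 = 1.178 kJ/s.

1.18 kJ/s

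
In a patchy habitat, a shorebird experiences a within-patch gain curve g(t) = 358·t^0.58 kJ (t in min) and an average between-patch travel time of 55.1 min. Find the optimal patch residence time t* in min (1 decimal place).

By the marginal value theorem, leave when the instantaneous gain rate g'(t) equals the habitat-wide average g(t)/(T + t).
g'(t) = 0.58·358·t^-0.42. Setting 0.58·358·t^-0.42 = 358·t^0.58/(55.1+t) gives 0.58(55.1+t) = t, so 0.42·t = 0.58×55.1.
t* = 0.58×55.1/0.42 = 76.09 min.

76.1 min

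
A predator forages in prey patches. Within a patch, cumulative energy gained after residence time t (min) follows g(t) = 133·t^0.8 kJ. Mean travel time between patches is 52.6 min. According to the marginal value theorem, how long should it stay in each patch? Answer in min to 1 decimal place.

Maximise g(t)/(T+t): set derivative to zero → g'(t)(T+t) = g(t).
g'(t) = 0.8·133·t^-0.2. Setting 0.8·133·t^-0.2 = 133·t^0.8/(52.6+t) gives 0.8(52.6+t) = t, so 0.20·t = 0.8×52.6.
t* = 0.8×52.6/0.20 = 210.4 min.

210.4 min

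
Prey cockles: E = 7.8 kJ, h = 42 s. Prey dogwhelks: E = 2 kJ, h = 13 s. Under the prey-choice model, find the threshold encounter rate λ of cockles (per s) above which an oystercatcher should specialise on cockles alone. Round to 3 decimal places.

0.115 per s

The zero-one rule: include dogwhelks iff E₂/h₂ > λE₁/(1+λh₁). Equality gives the switch point.
λE₁h₂ = E₂ + λE₂h₁ ⇒ λ = E₂/(E₁h₂ − E₂h₁) = 2/(101.4 − 84) = 0.1149 per s.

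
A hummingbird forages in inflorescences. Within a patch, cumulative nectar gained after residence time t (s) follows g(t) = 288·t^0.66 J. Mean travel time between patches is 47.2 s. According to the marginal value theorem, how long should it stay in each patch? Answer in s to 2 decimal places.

91.62 s

Optimal t* satisfies g'(t*) = g(t*)/(T + t*).
g'(t) = 0.66·288·t^-0.34. Setting 0.66·288·t^-0.34 = 288·t^0.66/(47.2+t) gives 0.66(47.2+t) = t, so 0.34·t = 0.66×47.2.
t* = 0.66×47.2/0.34 = 91.62 s.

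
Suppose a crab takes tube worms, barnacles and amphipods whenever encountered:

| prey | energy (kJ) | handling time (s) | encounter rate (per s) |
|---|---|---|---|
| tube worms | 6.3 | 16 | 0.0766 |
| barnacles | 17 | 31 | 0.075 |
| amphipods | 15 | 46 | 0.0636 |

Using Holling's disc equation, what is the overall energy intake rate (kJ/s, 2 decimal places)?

R = (0.0766×6.3 + 0.075×17 + 0.0636×15) / (1 + 0.0766×16 + 0.075×31 + 0.0636×46) = 2.712/7.476 = 0.3627 kJ/s.

0.36 kJ/s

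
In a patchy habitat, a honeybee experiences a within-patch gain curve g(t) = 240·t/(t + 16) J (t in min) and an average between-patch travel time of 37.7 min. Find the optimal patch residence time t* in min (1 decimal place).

Maximise g(t)/(T+t): set derivative to zero → g'(t)(T+t) = g(t).
g'(t) = 240·16/(t + 16)². Setting 240·16/(t+16)² = 240t/[(t+16)(37.7+t)] gives 16(37.7+t) = t(t+16), so t² = 16×37.7 = 603.2.
t* = √603.2 = 24.56 min.

24.6 min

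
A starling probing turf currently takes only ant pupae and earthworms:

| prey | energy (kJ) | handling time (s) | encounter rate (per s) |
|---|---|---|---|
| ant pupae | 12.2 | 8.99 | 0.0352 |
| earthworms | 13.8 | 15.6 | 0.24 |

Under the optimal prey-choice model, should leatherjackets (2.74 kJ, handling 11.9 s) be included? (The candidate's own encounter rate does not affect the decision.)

On ant pupae and earthworms alone, R = ΣλE/(1+Σλh) = 3.741/5.06 = 0.7393 kJ/s.
leatherjackets: E/h = 2.74/11.9 = 0.2303 kJ/s.
Since 0.2303 < R, time spent handling leatherjackets is better spent searching.

No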